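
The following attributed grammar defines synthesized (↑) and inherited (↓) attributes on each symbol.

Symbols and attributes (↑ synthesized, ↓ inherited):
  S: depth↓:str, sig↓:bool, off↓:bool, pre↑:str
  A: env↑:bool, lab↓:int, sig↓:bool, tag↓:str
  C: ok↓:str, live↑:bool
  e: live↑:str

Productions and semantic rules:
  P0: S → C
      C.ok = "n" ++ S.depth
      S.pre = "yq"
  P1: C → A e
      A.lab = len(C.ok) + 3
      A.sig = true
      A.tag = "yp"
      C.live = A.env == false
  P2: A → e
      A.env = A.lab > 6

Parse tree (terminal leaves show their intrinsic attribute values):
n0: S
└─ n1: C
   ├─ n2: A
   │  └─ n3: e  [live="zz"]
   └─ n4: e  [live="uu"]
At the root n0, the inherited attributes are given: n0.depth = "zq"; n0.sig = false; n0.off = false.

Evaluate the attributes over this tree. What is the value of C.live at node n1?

true

1. n0.depth = "zq"  [given at root]
2. n0.sig = false  [given at root]
3. n0.off = false  [given at root]
4. n1.ok = "nzq"  ["n" ++ S.depth]
5. n2.lab = 6  [len(C.ok) + 3]
6. n2.sig = true  [true]
7. n2.tag = "yp"  ["yp"]
8. n3.live = "zz"  [terminal]
9. n2.env = false  [A.lab > 6]
10. n4.live = "uu"  [terminal]
11. n1.live = true  [A.env == false]
12. n0.pre = "yq"  ["yq"]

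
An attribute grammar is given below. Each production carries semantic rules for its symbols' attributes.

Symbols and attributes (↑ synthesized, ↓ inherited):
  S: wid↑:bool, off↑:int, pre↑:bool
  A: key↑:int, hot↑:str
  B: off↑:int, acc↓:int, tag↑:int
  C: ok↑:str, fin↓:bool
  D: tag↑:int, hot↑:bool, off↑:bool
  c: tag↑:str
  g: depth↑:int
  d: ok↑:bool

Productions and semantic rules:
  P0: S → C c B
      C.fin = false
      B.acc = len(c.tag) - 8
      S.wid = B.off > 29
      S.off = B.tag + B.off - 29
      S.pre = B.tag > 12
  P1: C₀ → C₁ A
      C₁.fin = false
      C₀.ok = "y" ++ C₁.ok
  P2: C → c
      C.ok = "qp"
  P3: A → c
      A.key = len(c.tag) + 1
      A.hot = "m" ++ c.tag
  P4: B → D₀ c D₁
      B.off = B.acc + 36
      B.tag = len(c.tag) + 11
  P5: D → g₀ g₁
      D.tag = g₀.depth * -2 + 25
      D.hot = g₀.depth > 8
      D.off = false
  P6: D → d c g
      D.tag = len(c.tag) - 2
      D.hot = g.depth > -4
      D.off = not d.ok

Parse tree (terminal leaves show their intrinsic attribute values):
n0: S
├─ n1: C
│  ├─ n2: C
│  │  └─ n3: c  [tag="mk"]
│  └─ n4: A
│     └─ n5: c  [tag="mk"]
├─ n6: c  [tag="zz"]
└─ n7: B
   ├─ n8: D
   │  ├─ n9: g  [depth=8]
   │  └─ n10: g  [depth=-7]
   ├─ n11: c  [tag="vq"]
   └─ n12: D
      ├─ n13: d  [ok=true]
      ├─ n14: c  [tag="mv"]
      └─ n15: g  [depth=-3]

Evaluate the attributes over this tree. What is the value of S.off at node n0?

14

1. n1.fin = false  [false]
2. n2.fin = false  [false]
3. n3.tag = "mk"  [terminal]
4. n2.ok = "qp"  ["qp"]
5. n5.tag = "mk"  [terminal]
6. n4.key = 3  [len(c.tag) + 1]
7. n4.hot = "mmk"  ["m" ++ c.tag]
8. n1.ok = "yqp"  ["y" ++ C₁.ok]
9. n6.tag = "zz"  [terminal]
10. n7.acc = -6  [len(c.tag) - 8]
11. n9.depth = 8  [terminal]
12. n10.depth = -7  [terminal]
13. n8.tag = 9  [g₀.depth * -2 + 25]
14. n8.hot = false  [g₀.depth > 8]
15. n8.off = false  [false]
16. n11.tag = "vq"  [terminal]
17. n13.ok = true  [terminal]
18. n14.tag = "mv"  [terminal]
19. n15.depth = -3  [terminal]
20. n12.tag = 0  [len(c.tag) - 2]
21. n12.hot = true  [g.depth > -4]
22. n12.off = false  [not d.ok]
23. n7.off = 30  [B.acc + 36]
24. n7.tag = 13  [len(c.tag) + 11]
25. n0.wid = true  [B.off > 29]
26. n0.off = 14  [B.tag + B.off - 29]
27. n0.pre = true  [B.tag > 12]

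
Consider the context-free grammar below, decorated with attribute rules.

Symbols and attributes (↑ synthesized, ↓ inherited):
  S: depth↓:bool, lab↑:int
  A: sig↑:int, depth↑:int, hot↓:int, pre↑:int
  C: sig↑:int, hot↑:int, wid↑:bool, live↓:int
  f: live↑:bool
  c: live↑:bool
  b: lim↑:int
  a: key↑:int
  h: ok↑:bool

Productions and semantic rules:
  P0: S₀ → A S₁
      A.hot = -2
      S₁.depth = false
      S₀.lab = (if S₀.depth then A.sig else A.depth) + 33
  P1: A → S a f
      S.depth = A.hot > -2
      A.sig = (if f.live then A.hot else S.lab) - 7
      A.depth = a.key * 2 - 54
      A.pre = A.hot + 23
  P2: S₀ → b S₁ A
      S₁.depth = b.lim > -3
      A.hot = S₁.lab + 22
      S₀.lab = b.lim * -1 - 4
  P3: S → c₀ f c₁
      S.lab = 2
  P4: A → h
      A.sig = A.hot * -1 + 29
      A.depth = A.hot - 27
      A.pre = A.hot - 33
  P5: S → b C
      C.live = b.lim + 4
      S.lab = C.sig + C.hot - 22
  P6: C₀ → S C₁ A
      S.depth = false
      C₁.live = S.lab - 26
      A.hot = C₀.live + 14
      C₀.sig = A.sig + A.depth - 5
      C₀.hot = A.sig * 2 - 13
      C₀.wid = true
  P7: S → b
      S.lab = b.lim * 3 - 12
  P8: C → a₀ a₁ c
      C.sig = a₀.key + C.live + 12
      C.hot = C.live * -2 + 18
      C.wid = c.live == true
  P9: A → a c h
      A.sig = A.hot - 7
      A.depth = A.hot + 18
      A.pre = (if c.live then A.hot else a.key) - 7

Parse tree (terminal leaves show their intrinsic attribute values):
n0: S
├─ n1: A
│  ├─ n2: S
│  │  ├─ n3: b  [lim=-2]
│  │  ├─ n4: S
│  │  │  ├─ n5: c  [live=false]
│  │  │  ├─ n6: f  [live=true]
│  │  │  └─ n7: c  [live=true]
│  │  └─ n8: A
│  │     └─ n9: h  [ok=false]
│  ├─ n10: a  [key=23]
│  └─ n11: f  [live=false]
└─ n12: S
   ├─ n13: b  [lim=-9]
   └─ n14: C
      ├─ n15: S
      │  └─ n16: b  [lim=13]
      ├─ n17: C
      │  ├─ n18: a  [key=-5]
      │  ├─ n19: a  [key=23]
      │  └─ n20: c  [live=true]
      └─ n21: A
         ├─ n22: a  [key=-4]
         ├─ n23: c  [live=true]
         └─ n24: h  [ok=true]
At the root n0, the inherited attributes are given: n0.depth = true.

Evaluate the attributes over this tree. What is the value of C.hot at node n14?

1. n0.depth = true  [given at root]
2. n1.hot = -2  [-2]
3. n2.depth = false  [A.hot > -2]
4. n3.lim = -2  [terminal]
5. n4.depth = true  [b.lim > -3]
6. n5.live = false  [terminal]
7. n6.live = true  [terminal]
8. n7.live = true  [terminal]
9. n4.lab = 2  [2]
10. n8.hot = 24  [S₁.lab + 22]
11. n9.ok = false  [terminal]
12. n8.sig = 5  [A.hot * -1 + 29]
13. n8.depth = -3  [A.hot - 27]
14. n8.pre = -9  [A.hot - 33]
15. n2.lab = -2  [b.lim * -1 - 4]
16. n10.key = 23  [terminal]
17. n11.live = false  [terminal]
18. n1.sig = -9  [(if f.live then A.hot else S.lab) - 7]
19. n1.depth = -8  [a.key * 2 - 54]
20. n1.pre = 21  [A.hot + 23]
21. n12.depth = false  [false]
22. n13.lim = -9  [terminal]
23. n14.live = -5  [b.lim + 4]
24. n15.depth = false  [false]
25. n16.lim = 13  [terminal]
26. n15.lab = 27  [b.lim * 3 - 12]
27. n17.live = 1  [S.lab - 26]
28. n18.key = -5  [terminal]
29. n19.key = 23  [terminal]
30. n20.live = true  [terminal]
31. n17.sig = 8  [a₀.key + C.live + 12]
32. n17.hot = 16  [C.live * -2 + 18]
33. n17.wid = true  [c.live == true]
34. n21.hot = 9  [C₀.live + 14]
35. n22.key = -4  [terminal]
36. n23.live = true  [terminal]
37. n24.ok = true  [terminal]
38. n21.sig = 2  [A.hot - 7]
39. n21.depth = 27  [A.hot + 18]
40. n21.pre = 2  [(if c.live then A.hot else a.key) - 7]
41. n14.sig = 24  [A.sig + A.depth - 5]
42. n14.hot = -9  [A.sig * 2 - 13]
43. n14.wid = true  [true]
44. n12.lab = -7  [C.sig + C.hot - 22]
45. n0.lab = 24  [(if S₀.depth then A.sig else A.depth) + 33]

-9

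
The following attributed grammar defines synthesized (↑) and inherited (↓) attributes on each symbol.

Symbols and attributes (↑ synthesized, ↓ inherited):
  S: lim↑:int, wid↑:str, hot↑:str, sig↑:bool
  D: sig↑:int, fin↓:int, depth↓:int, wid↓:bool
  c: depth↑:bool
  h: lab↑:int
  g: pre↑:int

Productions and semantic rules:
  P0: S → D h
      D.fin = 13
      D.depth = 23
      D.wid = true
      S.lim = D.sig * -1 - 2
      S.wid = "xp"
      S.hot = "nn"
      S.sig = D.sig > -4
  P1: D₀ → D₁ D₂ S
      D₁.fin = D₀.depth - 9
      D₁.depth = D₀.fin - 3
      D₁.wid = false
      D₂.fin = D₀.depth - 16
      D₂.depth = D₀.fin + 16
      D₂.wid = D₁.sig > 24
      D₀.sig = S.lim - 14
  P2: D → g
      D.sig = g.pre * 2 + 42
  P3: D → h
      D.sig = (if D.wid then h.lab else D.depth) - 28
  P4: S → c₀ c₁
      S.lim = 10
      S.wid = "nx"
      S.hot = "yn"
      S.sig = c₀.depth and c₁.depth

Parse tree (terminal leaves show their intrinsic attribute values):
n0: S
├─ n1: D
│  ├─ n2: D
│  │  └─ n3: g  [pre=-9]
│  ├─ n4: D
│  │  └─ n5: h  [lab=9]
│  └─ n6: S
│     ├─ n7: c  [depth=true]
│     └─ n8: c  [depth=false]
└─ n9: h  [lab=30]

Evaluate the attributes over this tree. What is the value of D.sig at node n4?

1. n1.fin = 13  [13]
2. n1.depth = 23  [23]
3. n1.wid = true  [true]
4. n2.fin = 14  [D₀.depth - 9]
5. n2.depth = 10  [D₀.fin - 3]
6. n2.wid = false  [false]
7. n3.pre = -9  [terminal]
8. n2.sig = 24  [g.pre * 2 + 42]
9. n4.fin = 7  [D₀.depth - 16]
10. n4.depth = 29  [D₀.fin + 16]
11. n4.wid = false  [D₁.sig > 24]
12. n5.lab = 9  [terminal]
13. n4.sig = 1  [(if D.wid then h.lab else D.depth) - 28]
14. n7.depth = true  [terminal]
15. n8.depth = false  [terminal]
16. n6.lim = 10  [10]
17. n6.wid = "nx"  ["nx"]
18. n6.hot = "yn"  ["yn"]
19. n6.sig = false  [c₀.depth and c₁.depth]
20. n1.sig = -4  [S.lim - 14]
21. n9.lab = 30  [terminal]
22. n0.lim = 2  [D.sig * -1 - 2]
23. n0.wid = "xp"  ["xp"]
24. n0.hot = "nn"  ["nn"]
25. n0.sig = false  [D.sig > -4]

1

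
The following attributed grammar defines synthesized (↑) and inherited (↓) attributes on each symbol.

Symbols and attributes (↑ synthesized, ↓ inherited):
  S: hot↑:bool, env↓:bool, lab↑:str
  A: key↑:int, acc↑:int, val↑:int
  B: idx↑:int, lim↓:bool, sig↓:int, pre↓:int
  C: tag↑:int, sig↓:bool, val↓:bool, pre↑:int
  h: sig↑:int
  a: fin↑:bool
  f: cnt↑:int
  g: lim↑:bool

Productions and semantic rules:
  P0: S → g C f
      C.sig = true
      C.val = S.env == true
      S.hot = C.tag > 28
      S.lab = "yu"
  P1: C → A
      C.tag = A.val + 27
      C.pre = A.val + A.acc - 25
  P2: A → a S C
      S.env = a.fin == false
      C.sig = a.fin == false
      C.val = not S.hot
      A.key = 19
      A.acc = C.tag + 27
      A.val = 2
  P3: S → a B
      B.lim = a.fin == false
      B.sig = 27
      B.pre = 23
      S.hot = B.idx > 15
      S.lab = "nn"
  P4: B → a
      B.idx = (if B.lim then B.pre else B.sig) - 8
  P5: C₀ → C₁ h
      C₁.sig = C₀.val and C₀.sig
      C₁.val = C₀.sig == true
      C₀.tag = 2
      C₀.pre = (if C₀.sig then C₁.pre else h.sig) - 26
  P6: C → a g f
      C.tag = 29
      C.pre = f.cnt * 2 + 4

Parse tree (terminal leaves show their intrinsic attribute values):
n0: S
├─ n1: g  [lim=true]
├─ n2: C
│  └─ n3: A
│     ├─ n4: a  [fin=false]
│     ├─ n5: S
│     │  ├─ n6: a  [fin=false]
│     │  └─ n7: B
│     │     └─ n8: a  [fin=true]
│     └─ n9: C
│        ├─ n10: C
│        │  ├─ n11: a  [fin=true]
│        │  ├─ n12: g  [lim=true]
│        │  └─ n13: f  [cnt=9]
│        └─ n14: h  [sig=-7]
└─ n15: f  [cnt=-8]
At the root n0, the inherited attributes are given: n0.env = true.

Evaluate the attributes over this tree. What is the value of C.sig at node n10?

true

1. n0.env = true  [given at root]
2. n1.lim = true  [terminal]
3. n2.sig = true  [true]
4. n2.val = true  [S.env == true]
5. n4.fin = false  [terminal]
6. n5.env = true  [a.fin == false]
7. n6.fin = false  [terminal]
8. n7.lim = true  [a.fin == false]
9. n7.sig = 27  [27]
10. n7.pre = 23  [23]
11. n8.fin = true  [terminal]
12. n7.idx = 15  [(if B.lim then B.pre else B.sig) - 8]
13. n5.hot = false  [B.idx > 15]
14. n5.lab = "nn"  ["nn"]
15. n9.sig = true  [a.fin == false]
16. n9.val = true  [not S.hot]
17. n10.sig = true  [C₀.val and C₀.sig]
18. n10.val = true  [C₀.sig == true]
19. n11.fin = true  [terminal]
20. n12.lim = true  [terminal]
21. n13.cnt = 9  [terminal]
22. n10.tag = 29  [29]
23. n10.pre = 22  [f.cnt * 2 + 4]
24. n14.sig = -7  [terminal]
25. n9.tag = 2  [2]
26. n9.pre = -4  [(if C₀.sig then C₁.pre else h.sig) - 26]
27. n3.key = 19  [19]
28. n3.acc = 29  [C.tag + 27]
29. n3.val = 2  [2]
30. n2.tag = 29  [A.val + 27]
31. n2.pre = 6  [A.val + A.acc - 25]
32. n15.cnt = -8  [terminal]
33. n0.hot = true  [C.tag > 28]
34. n0.lab = "yu"  ["yu"]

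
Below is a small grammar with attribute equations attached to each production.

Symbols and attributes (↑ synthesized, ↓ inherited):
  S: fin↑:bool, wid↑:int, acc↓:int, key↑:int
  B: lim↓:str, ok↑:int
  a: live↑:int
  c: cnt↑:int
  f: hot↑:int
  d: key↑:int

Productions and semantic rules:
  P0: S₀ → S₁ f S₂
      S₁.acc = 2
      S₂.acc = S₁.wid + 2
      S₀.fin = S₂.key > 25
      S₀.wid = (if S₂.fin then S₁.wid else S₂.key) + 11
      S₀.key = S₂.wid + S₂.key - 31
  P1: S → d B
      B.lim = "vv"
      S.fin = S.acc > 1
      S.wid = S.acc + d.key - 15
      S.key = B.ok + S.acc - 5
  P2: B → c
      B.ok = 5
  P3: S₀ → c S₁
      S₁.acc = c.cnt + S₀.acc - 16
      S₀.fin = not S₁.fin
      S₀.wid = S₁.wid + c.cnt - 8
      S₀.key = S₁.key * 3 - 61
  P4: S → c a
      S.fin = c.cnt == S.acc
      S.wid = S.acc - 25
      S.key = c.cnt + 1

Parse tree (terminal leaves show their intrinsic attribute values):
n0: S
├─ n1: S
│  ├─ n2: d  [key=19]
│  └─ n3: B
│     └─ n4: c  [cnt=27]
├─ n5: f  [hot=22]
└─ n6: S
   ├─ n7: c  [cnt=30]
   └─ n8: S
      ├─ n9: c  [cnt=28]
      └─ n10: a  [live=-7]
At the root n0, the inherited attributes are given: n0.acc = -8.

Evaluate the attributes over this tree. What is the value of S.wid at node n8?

1. n0.acc = -8  [given at root]
2. n1.acc = 2  [2]
3. n2.key = 19  [terminal]
4. n3.lim = "vv"  ["vv"]
5. n4.cnt = 27  [terminal]
6. n3.ok = 5  [5]
7. n1.fin = true  [S.acc > 1]
8. n1.wid = 6  [S.acc + d.key - 15]
9. n1.key = 2  [B.ok + S.acc - 5]
10. n5.hot = 22  [terminal]
11. n6.acc = 8  [S₁.wid + 2]
12. n7.cnt = 30  [terminal]
13. n8.acc = 22  [c.cnt + S₀.acc - 16]
14. n9.cnt = 28  [terminal]
15. n10.live = -7  [terminal]
16. n8.fin = false  [c.cnt == S.acc]
17. n8.wid = -3  [S.acc - 25]
18. n8.key = 29  [c.cnt + 1]
19. n6.fin = true  [not S₁.fin]
20. n6.wid = 19  [S₁.wid + c.cnt - 8]
21. n6.key = 26  [S₁.key * 3 - 61]
22. n0.fin = true  [S₂.key > 25]
23. n0.wid = 17  [(if S₂.fin then S₁.wid else S₂.key) + 11]
24. n0.key = 14  [S₂.wid + S₂.key - 31]

-3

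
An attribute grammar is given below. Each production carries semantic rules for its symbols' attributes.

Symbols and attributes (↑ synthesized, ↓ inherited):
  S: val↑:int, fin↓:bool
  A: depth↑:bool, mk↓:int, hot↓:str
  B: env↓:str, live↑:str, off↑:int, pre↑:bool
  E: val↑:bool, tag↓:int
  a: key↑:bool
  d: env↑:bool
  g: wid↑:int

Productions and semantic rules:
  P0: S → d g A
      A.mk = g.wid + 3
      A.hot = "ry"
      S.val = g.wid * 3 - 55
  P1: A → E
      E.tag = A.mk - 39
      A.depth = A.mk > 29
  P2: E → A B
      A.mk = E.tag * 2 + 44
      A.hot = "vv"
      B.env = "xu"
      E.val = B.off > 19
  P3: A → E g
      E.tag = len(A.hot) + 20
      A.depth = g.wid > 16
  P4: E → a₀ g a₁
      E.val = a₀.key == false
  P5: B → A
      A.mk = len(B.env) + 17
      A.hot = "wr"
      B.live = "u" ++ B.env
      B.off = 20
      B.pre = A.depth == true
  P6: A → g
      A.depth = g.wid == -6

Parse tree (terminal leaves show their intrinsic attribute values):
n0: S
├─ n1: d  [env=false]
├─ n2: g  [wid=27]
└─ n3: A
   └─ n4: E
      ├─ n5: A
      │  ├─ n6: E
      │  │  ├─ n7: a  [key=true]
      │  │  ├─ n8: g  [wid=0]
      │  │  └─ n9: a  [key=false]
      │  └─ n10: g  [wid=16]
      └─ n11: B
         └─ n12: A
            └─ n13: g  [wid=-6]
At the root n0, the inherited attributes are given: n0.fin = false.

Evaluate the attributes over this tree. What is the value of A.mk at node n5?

1. n0.fin = false  [given at root]
2. n1.env = false  [terminal]
3. n2.wid = 27  [terminal]
4. n3.mk = 30  [g.wid + 3]
5. n3.hot = "ry"  ["ry"]
6. n4.tag = -9  [A.mk - 39]
7. n5.mk = 26  [E.tag * 2 + 44]
8. n5.hot = "vv"  ["vv"]
9. n6.tag = 22  [len(A.hot) + 20]
10. n7.key = true  [terminal]
11. n8.wid = 0  [terminal]
12. n9.key = false  [terminal]
13. n6.val = false  [a₀.key == false]
14. n10.wid = 16  [terminal]
15. n5.depth = false  [g.wid > 16]
16. n11.env = "xu"  ["xu"]
17. n12.mk = 19  [len(B.env) + 17]
18. n12.hot = "wr"  ["wr"]
19. n13.wid = -6  [terminal]
20. n12.depth = true  [g.wid == -6]
21. n11.live = "uxu"  ["u" ++ B.env]
22. n11.off = 20  [20]
23. n11.pre = true  [A.depth == true]
24. n4.val = true  [B.off > 19]
25. n3.depth = true  [A.mk > 29]
26. n0.val = 26  [g.wid * 3 - 55]

26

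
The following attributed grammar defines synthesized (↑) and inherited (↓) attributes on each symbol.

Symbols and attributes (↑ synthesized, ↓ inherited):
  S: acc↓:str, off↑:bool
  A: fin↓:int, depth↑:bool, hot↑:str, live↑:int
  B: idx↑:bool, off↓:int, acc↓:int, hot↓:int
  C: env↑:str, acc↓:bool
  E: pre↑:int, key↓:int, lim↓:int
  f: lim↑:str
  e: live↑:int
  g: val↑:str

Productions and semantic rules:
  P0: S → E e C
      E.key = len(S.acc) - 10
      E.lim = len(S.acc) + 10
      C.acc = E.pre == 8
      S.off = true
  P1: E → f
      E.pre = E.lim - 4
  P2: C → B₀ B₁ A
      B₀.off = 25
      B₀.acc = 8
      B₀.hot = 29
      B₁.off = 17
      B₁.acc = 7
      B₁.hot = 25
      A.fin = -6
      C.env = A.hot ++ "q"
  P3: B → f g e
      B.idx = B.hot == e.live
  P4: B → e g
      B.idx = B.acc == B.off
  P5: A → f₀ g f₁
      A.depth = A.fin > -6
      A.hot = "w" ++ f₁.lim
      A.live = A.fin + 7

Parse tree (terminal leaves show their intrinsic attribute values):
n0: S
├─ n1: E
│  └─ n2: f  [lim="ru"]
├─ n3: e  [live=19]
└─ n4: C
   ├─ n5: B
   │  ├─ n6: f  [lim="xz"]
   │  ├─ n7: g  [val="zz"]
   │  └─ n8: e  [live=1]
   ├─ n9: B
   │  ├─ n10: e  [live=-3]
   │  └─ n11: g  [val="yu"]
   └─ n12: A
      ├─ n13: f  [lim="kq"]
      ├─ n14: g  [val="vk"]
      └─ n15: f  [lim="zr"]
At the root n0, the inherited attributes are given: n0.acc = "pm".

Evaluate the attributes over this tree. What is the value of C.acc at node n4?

true

1. n0.acc = "pm"  [given at root]
2. n1.key = -8  [len(S.acc) - 10]
3. n1.lim = 12  [len(S.acc) + 10]
4. n2.lim = "ru"  [terminal]
5. n1.pre = 8  [E.lim - 4]
6. n3.live = 19  [terminal]
7. n4.acc = true  [E.pre == 8]
8. n5.off = 25  [25]
9. n5.acc = 8  [8]
10. n5.hot = 29  [29]
11. n6.lim = "xz"  [terminal]
12. n7.val = "zz"  [terminal]
13. n8.live = 1  [terminal]
14. n5.idx = false  [B.hot == e.live]
15. n9.off = 17  [17]
16. n9.acc = 7  [7]
17. n9.hot = 25  [25]
18. n10.live = -3  [terminal]
19. n11.val = "yu"  [terminal]
20. n9.idx = false  [B.acc == B.off]
21. n12.fin = -6  [-6]
22. n13.lim = "kq"  [terminal]
23. n14.val = "vk"  [terminal]
24. n15.lim = "zr"  [terminal]
25. n12.depth = false  [A.fin > -6]
26. n12.hot = "wzr"  ["w" ++ f₁.lim]
27. n12.live = 1  [A.fin + 7]
28. n4.env = "wzrq"  [A.hot ++ "q"]
29. n0.off = true  [true]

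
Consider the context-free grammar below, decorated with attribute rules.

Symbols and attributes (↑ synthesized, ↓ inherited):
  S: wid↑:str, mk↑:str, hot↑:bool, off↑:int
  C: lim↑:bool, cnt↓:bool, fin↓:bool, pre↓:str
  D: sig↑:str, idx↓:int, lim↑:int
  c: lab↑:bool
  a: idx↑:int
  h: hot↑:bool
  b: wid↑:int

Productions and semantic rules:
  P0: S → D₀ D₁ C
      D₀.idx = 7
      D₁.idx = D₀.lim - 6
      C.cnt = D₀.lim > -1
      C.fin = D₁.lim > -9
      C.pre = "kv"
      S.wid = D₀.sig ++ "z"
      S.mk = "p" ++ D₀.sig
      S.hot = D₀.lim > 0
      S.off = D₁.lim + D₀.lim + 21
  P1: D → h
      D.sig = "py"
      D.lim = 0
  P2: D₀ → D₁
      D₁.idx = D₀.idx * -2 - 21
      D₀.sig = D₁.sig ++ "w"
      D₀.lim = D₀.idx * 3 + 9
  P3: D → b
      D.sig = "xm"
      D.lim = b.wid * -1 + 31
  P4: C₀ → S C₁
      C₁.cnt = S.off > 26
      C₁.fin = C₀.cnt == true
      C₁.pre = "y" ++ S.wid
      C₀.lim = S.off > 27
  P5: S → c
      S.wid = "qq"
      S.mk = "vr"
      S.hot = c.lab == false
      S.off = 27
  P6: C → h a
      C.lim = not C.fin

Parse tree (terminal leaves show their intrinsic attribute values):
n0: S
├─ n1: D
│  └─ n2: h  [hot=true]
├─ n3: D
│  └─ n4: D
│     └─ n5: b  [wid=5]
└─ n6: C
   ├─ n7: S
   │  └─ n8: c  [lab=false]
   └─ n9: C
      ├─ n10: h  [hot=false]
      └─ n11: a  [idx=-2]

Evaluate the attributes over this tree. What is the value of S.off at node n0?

1. n1.idx = 7  [7]
2. n2.hot = true  [terminal]
3. n1.sig = "py"  ["py"]
4. n1.lim = 0  [0]
5. n3.idx = -6  [D₀.lim - 6]
6. n4.idx = -9  [D₀.idx * -2 - 21]
7. n5.wid = 5  [terminal]
8. n4.sig = "xm"  ["xm"]
9. n4.lim = 26  [b.wid * -1 + 31]
10. n3.sig = "xmw"  [D₁.sig ++ "w"]
11. n3.lim = -9  [D₀.idx * 3 + 9]
12. n6.cnt = true  [D₀.lim > -1]
13. n6.fin = false  [D₁.lim > -9]
14. n6.pre = "kv"  ["kv"]
15. n8.lab = false  [terminal]
16. n7.wid = "qq"  ["qq"]
17. n7.mk = "vr"  ["vr"]
18. n7.hot = true  [c.lab == false]
19. n7.off = 27  [27]
20. n9.cnt = true  [S.off > 26]
21. n9.fin = true  [C₀.cnt == true]
22. n9.pre = "yqq"  ["y" ++ S.wid]
23. n10.hot = false  [terminal]
24. n11.idx = -2  [terminal]
25. n9.lim = false  [not C.fin]
26. n6.lim = false  [S.off > 27]
27. n0.wid = "pyz"  [D₀.sig ++ "z"]
28. n0.mk = "ppy"  ["p" ++ D₀.sig]
29. n0.hot = false  [D₀.lim > 0]
30. n0.off = 12  [D₁.lim + D₀.lim + 21]

12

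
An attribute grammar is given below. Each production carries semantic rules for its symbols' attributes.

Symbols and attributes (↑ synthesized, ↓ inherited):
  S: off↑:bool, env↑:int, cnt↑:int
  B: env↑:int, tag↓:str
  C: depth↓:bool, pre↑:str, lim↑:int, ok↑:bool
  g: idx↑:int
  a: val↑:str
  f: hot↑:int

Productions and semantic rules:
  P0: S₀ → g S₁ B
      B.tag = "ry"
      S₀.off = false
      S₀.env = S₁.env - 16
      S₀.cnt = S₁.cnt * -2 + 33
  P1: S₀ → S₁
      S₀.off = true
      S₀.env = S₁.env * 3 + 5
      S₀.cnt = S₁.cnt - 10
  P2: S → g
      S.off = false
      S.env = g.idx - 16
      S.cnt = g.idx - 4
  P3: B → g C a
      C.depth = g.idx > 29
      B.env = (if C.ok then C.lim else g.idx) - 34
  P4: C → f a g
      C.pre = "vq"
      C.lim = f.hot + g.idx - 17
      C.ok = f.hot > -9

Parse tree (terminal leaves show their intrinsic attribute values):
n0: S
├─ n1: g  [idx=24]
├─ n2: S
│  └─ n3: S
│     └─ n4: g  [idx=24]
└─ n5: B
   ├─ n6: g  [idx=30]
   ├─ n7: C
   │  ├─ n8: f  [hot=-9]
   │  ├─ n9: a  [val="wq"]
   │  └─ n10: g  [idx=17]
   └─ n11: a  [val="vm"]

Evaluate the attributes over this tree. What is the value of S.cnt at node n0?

1. n1.idx = 24  [terminal]
2. n4.idx = 24  [terminal]
3. n3.off = false  [false]
4. n3.env = 8  [g.idx - 16]
5. n3.cnt = 20  [g.idx - 4]
6. n2.off = true  [true]
7. n2.env = 29  [S₁.env * 3 + 5]
8. n2.cnt = 10  [S₁.cnt - 10]
9. n5.tag = "ry"  ["ry"]
10. n6.idx = 30  [terminal]
11. n7.depth = true  [g.idx > 29]
12. n8.hot = -9  [terminal]
13. n9.val = "wq"  [terminal]
14. n10.idx = 17  [terminal]
15. n7.pre = "vq"  ["vq"]
16. n7.lim = -9  [f.hot + g.idx - 17]
17. n7.ok = false  [f.hot > -9]
18. n11.val = "vm"  [terminal]
19. n5.env = -4  [(if C.ok then C.lim else g.idx) - 34]
20. n0.off = false  [false]
21. n0.env = 13  [S₁.env - 16]
22. n0.cnt = 13  [S₁.cnt * -2 + 33]

13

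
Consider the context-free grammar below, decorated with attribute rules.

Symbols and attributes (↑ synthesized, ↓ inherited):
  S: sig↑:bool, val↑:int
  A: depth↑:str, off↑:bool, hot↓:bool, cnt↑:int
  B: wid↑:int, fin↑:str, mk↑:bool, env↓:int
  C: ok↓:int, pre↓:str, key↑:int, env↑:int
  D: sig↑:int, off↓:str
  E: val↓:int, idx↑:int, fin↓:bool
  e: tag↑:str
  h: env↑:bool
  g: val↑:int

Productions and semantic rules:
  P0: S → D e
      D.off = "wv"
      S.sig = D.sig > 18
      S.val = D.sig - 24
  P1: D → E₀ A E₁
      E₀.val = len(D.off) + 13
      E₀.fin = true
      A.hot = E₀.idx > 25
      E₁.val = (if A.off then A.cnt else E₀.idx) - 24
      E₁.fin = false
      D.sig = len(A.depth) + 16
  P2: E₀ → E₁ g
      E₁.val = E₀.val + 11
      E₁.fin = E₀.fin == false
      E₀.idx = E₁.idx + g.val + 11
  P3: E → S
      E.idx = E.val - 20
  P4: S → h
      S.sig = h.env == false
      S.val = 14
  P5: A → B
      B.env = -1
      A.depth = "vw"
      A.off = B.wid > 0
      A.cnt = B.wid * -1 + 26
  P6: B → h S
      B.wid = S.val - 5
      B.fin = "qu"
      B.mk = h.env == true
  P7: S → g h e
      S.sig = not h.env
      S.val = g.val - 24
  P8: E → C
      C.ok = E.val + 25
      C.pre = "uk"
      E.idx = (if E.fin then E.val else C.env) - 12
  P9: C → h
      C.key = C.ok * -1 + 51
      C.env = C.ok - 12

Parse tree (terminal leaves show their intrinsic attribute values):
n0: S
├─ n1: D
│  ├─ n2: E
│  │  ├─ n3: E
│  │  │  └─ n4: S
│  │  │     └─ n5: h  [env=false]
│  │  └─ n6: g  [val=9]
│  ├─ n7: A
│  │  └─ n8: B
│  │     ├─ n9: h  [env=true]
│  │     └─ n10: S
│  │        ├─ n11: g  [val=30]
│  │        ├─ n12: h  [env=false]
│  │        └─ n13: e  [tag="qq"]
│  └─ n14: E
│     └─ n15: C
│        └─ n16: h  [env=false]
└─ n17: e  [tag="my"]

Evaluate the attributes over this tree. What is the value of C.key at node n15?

1. n1.off = "wv"  ["wv"]
2. n2.val = 15  [len(D.off) + 13]
3. n2.fin = true  [true]
4. n3.val = 26  [E₀.val + 11]
5. n3.fin = false  [E₀.fin == false]
6. n5.env = false  [terminal]
7. n4.sig = true  [h.env == false]
8. n4.val = 14  [14]
9. n3.idx = 6  [E.val - 20]
10. n6.val = 9  [terminal]
11. n2.idx = 26  [E₁.idx + g.val + 11]
12. n7.hot = true  [E₀.idx > 25]
13. n8.env = -1  [-1]
14. n9.env = true  [terminal]
15. n11.val = 30  [terminal]
16. n12.env = false  [terminal]
17. n13.tag = "qq"  [terminal]
18. n10.sig = true  [not h.env]
19. n10.val = 6  [g.val - 24]
20. n8.wid = 1  [S.val - 5]
21. n8.fin = "qu"  ["qu"]
22. n8.mk = true  [h.env == true]
23. n7.depth = "vw"  ["vw"]
24. n7.off = true  [B.wid > 0]
25. n7.cnt = 25  [B.wid * -1 + 26]
26. n14.val = 1  [(if A.off then A.cnt else E₀.idx) - 24]
27. n14.fin = false  [false]
28. n15.ok = 26  [E.val + 25]
29. n15.pre = "uk"  ["uk"]
30. n16.env = false  [terminal]
31. n15.key = 25  [C.ok * -1 + 51]
32. n15.env = 14  [C.ok - 12]
33. n14.idx = 2  [(if E.fin then E.val else C.env) - 12]
34. n1.sig = 18  [len(A.depth) + 16]
35. n17.tag = "my"  [terminal]
36. n0.sig = false  [D.sig > 18]
37. n0.val = -6  [D.sig - 24]

25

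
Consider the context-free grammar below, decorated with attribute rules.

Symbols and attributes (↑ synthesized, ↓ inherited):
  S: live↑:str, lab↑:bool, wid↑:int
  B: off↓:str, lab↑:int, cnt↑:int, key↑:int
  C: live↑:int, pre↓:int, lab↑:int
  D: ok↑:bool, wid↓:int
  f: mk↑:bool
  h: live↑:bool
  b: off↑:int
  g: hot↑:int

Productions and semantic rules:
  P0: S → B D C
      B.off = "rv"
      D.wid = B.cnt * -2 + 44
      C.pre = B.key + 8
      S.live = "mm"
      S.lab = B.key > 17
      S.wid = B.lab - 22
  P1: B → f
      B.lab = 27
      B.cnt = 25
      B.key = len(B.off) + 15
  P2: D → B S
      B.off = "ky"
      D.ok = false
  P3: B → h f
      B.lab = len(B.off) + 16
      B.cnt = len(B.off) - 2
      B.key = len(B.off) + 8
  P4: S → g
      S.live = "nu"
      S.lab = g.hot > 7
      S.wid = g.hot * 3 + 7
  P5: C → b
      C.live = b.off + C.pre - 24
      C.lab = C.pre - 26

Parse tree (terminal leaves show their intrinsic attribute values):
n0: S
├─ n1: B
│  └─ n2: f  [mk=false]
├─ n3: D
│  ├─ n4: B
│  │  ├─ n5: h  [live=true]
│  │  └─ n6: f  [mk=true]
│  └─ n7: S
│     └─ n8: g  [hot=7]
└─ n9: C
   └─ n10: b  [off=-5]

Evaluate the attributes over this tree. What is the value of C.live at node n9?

1. n1.off = "rv"  ["rv"]
2. n2.mk = false  [terminal]
3. n1.lab = 27  [27]
4. n1.cnt = 25  [25]
5. n1.key = 17  [len(B.off) + 15]
6. n3.wid = -6  [B.cnt * -2 + 44]
7. n4.off = "ky"  ["ky"]
8. n5.live = true  [terminal]
9. n6.mk = true  [terminal]
10. n4.lab = 18  [len(B.off) + 16]
11. n4.cnt = 0  [len(B.off) - 2]
12. n4.key = 10  [len(B.off) + 8]
13. n8.hot = 7  [terminal]
14. n7.live = "nu"  ["nu"]
15. n7.lab = false  [g.hot > 7]
16. n7.wid = 28  [g.hot * 3 + 7]
17. n3.ok = false  [false]
18. n9.pre = 25  [B.key + 8]
19. n10.off = -5  [terminal]
20. n9.live = -4  [b.off + C.pre - 24]
21. n9.lab = -1  [C.pre - 26]
22. n0.live = "mm"  ["mm"]
23. n0.lab = false  [B.key > 17]
24. n0.wid = 5  [B.lab - 22]

-4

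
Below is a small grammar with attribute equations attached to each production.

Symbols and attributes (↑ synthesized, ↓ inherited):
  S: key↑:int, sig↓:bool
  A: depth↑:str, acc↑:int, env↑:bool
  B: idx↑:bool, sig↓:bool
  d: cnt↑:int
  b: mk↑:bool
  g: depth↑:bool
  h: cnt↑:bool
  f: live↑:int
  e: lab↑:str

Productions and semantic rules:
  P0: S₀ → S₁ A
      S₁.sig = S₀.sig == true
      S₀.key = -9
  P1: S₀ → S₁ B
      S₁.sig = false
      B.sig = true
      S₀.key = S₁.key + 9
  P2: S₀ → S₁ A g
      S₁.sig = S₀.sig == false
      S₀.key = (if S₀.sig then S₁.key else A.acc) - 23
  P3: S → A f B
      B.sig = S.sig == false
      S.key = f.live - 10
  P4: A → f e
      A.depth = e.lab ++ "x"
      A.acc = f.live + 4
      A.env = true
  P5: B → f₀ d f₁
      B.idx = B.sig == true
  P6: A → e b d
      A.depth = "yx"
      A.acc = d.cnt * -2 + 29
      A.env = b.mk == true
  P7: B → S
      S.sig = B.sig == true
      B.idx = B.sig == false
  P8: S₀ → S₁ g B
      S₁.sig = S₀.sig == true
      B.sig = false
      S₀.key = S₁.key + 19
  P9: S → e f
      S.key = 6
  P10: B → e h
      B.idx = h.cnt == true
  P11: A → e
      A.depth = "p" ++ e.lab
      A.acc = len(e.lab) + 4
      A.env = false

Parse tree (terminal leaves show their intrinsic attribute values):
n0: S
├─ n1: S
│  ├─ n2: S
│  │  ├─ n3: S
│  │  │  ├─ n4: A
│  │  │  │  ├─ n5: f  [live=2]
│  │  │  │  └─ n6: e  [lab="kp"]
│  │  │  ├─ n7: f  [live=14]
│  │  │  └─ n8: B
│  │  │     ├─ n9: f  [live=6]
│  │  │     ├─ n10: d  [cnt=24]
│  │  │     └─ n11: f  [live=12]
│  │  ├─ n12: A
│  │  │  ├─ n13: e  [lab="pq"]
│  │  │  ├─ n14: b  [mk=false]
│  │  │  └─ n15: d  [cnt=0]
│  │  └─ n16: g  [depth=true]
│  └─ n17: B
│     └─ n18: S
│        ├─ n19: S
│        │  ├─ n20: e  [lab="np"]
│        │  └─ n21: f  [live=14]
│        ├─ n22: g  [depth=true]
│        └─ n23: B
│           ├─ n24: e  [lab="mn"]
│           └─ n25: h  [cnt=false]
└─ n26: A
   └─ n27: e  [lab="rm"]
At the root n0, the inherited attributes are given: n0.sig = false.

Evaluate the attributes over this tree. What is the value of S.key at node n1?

1. n0.sig = false  [given at root]
2. n1.sig = false  [S₀.sig == true]
3. n2.sig = false  [false]
4. n3.sig = true  [S₀.sig == false]
5. n5.live = 2  [terminal]
6. n6.lab = "kp"  [terminal]
7. n4.depth = "kpx"  [e.lab ++ "x"]
8. n4.acc = 6  [f.live + 4]
9. n4.env = true  [true]
10. n7.live = 14  [terminal]
11. n8.sig = false  [S.sig == false]
12. n9.live = 6  [terminal]
13. n10.cnt = 24  [terminal]
14. n11.live = 12  [terminal]
15. n8.idx = false  [B.sig == true]
16. n3.key = 4  [f.live - 10]
17. n13.lab = "pq"  [terminal]
18. n14.mk = false  [terminal]
19. n15.cnt = 0  [terminal]
20. n12.depth = "yx"  ["yx"]
21. n12.acc = 29  [d.cnt * -2 + 29]
22. n12.env = false  [b.mk == true]
23. n16.depth = true  [terminal]
24. n2.key = 6  [(if S₀.sig then S₁.key else A.acc) - 23]
25. n17.sig = true  [true]
26. n18.sig = true  [B.sig == true]
27. n19.sig = true  [S₀.sig == true]
28. n20.lab = "np"  [terminal]
29. n21.live = 14  [terminal]
30. n19.key = 6  [6]
31. n22.depth = true  [terminal]
32. n23.sig = false  [false]
33. n24.lab = "mn"  [terminal]
34. n25.cnt = false  [terminal]
35. n23.idx = false  [h.cnt == true]
36. n18.key = 25  [S₁.key + 19]
37. n17.idx = false  [B.sig == false]
38. n1.key = 15  [S₁.key + 9]
39. n27.lab = "rm"  [terminal]
40. n26.depth = "prm"  ["p" ++ e.lab]
41. n26.acc = 6  [len(e.lab) + 4]
42. n26.env = false  [false]
43. n0.key = -9  [-9]

15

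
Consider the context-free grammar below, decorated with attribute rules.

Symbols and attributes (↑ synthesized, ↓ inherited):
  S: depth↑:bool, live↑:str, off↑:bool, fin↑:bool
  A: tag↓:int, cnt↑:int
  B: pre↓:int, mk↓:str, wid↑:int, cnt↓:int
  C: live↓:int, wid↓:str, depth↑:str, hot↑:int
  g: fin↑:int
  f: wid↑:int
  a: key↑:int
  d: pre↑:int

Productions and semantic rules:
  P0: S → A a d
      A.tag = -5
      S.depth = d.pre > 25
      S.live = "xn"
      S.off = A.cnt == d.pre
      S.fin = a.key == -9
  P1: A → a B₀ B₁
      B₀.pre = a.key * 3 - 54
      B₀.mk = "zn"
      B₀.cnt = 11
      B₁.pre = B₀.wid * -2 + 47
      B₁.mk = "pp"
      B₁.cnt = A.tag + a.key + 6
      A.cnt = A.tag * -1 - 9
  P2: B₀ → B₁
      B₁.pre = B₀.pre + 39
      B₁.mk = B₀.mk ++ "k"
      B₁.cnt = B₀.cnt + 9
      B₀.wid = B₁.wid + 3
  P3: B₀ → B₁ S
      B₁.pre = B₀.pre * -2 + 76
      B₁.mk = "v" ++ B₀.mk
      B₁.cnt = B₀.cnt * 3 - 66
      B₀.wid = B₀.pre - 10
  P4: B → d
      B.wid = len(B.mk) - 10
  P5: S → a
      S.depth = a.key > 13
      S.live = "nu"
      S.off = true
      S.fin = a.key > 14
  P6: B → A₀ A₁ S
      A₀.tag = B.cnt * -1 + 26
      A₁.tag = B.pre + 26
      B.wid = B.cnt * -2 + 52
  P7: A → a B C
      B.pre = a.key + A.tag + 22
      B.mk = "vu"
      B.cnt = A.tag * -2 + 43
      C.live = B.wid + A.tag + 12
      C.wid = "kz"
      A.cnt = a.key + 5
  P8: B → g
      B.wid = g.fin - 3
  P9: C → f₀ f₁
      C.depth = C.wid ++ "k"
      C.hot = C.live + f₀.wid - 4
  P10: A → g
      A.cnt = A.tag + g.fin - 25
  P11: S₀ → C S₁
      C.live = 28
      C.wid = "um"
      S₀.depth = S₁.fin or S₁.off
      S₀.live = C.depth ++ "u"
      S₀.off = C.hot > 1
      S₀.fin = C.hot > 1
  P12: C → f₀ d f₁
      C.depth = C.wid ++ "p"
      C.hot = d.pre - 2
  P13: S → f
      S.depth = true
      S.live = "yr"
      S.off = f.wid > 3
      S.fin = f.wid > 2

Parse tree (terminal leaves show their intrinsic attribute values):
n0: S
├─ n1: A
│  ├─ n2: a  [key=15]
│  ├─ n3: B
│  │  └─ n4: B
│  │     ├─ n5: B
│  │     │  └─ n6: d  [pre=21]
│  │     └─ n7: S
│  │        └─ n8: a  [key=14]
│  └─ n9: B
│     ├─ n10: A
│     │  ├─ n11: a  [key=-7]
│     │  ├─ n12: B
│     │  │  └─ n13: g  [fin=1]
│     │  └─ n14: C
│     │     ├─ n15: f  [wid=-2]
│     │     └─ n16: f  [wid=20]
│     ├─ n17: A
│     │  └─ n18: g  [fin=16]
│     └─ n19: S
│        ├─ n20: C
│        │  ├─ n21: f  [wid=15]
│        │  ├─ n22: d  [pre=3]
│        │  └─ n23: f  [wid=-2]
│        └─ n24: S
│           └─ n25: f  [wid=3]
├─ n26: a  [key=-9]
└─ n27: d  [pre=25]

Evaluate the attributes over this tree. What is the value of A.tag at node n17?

1. n1.tag = -5  [-5]
2. n2.key = 15  [terminal]
3. n3.pre = -9  [a.key * 3 - 54]
4. n3.mk = "zn"  ["zn"]
5. n3.cnt = 11  [11]
6. n4.pre = 30  [B₀.pre + 39]
7. n4.mk = "znk"  [B₀.mk ++ "k"]
8. n4.cnt = 20  [B₀.cnt + 9]
9. n5.pre = 16  [B₀.pre * -2 + 76]
10. n5.mk = "vznk"  ["v" ++ B₀.mk]
11. n5.cnt = -6  [B₀.cnt * 3 - 66]
12. n6.pre = 21  [terminal]
13. n5.wid = -6  [len(B.mk) - 10]
14. n8.key = 14  [terminal]
15. n7.depth = true  [a.key > 13]
16. n7.live = "nu"  ["nu"]
17. n7.off = true  [true]
18. n7.fin = false  [a.key > 14]
19. n4.wid = 20  [B₀.pre - 10]
20. n3.wid = 23  [B₁.wid + 3]
21. n9.pre = 1  [B₀.wid * -2 + 47]
22. n9.mk = "pp"  ["pp"]
23. n9.cnt = 16  [A.tag + a.key + 6]
24. n10.tag = 10  [B.cnt * -1 + 26]
25. n11.key = -7  [terminal]
26. n12.pre = 25  [a.key + A.tag + 22]
27. n12.mk = "vu"  ["vu"]
28. n12.cnt = 23  [A.tag * -2 + 43]
29. n13.fin = 1  [terminal]
30. n12.wid = -2  [g.fin - 3]
31. n14.live = 20  [B.wid + A.tag + 12]
32. n14.wid = "kz"  ["kz"]
33. n15.wid = -2  [terminal]
34. n16.wid = 20  [terminal]
35. n14.depth = "kzk"  [C.wid ++ "k"]
36. n14.hot = 14  [C.live + f₀.wid - 4]
37. n10.cnt = -2  [a.key + 5]
38. n17.tag = 27  [B.pre + 26]
39. n18.fin = 16  [terminal]
40. n17.cnt = 18  [A.tag + g.fin - 25]
41. n20.live = 28  [28]
42. n20.wid = "um"  ["um"]
43. n21.wid = 15  [terminal]
44. n22.pre = 3  [terminal]
45. n23.wid = -2  [terminal]
46. n20.depth = "ump"  [C.wid ++ "p"]
47. n20.hot = 1  [d.pre - 2]
48. n25.wid = 3  [terminal]
49. n24.depth = true  [true]
50. n24.live = "yr"  ["yr"]
51. n24.off = false  [f.wid > 3]
52. n24.fin = true  [f.wid > 2]
53. n19.depth = true  [S₁.fin or S₁.off]
54. n19.live = "umpu"  [C.depth ++ "u"]
55. n19.off = false  [C.hot > 1]
56. n19.fin = false  [C.hot > 1]
57. n9.wid = 20  [B.cnt * -2 + 52]
58. n1.cnt = -4  [A.tag * -1 - 9]
59. n26.key = -9  [terminal]
60. n27.pre = 25  [terminal]
61. n0.depth = false  [d.pre > 25]
62. n0.live = "xn"  ["xn"]
63. n0.off = false  [A.cnt == d.pre]
64. n0.fin = true  [a.key == -9]

27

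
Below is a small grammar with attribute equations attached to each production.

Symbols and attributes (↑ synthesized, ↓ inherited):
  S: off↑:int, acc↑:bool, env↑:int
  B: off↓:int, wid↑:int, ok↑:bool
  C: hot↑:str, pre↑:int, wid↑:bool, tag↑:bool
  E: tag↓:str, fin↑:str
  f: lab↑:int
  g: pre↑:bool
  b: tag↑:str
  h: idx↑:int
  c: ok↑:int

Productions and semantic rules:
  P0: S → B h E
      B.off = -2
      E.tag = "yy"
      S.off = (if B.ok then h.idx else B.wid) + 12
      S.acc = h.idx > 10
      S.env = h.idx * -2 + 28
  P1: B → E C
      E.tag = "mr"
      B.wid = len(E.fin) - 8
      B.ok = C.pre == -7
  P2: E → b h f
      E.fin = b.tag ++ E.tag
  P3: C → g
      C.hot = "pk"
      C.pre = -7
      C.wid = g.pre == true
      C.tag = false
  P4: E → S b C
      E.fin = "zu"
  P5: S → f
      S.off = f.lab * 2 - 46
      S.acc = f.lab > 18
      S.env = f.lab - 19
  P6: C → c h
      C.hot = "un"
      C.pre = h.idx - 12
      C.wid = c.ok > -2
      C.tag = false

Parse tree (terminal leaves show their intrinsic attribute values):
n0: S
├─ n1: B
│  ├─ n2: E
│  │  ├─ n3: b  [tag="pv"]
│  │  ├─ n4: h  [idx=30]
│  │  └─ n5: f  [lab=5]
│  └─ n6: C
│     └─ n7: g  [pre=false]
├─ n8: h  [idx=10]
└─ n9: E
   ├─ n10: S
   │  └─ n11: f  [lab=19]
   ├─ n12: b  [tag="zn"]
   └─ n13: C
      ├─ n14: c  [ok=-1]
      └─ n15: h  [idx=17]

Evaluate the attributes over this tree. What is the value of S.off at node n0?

22

1. n1.off = -2  [-2]
2. n2.tag = "mr"  ["mr"]
3. n3.tag = "pv"  [terminal]
4. n4.idx = 30  [terminal]
5. n5.lab = 5  [terminal]
6. n2.fin = "pvmr"  [b.tag ++ E.tag]
7. n7.pre = false  [terminal]
8. n6.hot = "pk"  ["pk"]
9. n6.pre = -7  [-7]
10. n6.wid = false  [g.pre == true]
11. n6.tag = false  [false]
12. n1.wid = -4  [len(E.fin) - 8]
13. n1.ok = true  [C.pre == -7]
14. n8.idx = 10  [terminal]
15. n9.tag = "yy"  ["yy"]
16. n11.lab = 19  [terminal]
17. n10.off = -8  [f.lab * 2 - 46]
18. n10.acc = true  [f.lab > 18]
19. n10.env = 0  [f.lab - 19]
20. n12.tag = "zn"  [terminal]
21. n14.ok = -1  [terminal]
22. n15.idx = 17  [terminal]
23. n13.hot = "un"  ["un"]
24. n13.pre = 5  [h.idx - 12]
25. n13.wid = true  [c.ok > -2]
26. n13.tag = false  [false]
27. n9.fin = "zu"  ["zu"]
28. n0.off = 22  [(if B.ok then h.idx else B.wid) + 12]
29. n0.acc = false  [h.idx > 10]
30. n0.env = 8  [h.idx * -2 + 28]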